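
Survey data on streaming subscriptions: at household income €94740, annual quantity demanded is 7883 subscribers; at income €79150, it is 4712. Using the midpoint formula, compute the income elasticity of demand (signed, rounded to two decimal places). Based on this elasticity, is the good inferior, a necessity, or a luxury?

%ΔQ = (4712 − 7883)/[( 7883 + 4712)/2] = -3171/6297.5 = -0.503533…
%ΔIncome = (79150 − 94740)/[( 94740 + 79150)/2] = -15590/86945 = -0.179308…
E_income = (-3171/6297.5) / (-15590/86945) = 2.8081…
E_income > 1 ⇒ normal good, luxury.

2.81; luxury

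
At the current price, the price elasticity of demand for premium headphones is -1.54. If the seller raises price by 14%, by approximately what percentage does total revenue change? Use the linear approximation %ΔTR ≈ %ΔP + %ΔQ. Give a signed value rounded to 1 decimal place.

-7.6%

%ΔQ ≈ Ed × %ΔP = (-1.54) × (+14%) = -21.5600%
%ΔTR ≈ %ΔP + %ΔQ = (+14%) + (-21.5600%) = -7.5600%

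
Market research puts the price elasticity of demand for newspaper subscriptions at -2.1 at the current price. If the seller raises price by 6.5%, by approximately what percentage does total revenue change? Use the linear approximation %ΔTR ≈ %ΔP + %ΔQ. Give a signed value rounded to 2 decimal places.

-7.15%

%ΔQ ≈ Ed × %ΔP = (-2.1) × (+6.5%) = -13.6500%
%ΔTR ≈ %ΔP + %ΔQ = (+6.5%) + (-13.6500%) = -7.1500%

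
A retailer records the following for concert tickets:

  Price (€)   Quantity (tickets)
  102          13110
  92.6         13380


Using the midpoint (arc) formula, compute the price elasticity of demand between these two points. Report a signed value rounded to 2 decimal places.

-0.21

%ΔQ = (13380 − 13110) / [(13110 + 13380)/2] = 270/13245 = 0.020385…
%ΔP = (92.6 − 102) / [(102 + 92.6)/2] = -9.4/97.3 = -0.096608…
Arc Ed = %ΔQ / %ΔP = (270/13245) / (-9.4/97.3) = -0.2110…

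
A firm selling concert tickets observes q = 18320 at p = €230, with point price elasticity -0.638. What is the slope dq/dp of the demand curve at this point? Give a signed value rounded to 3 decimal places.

Ed = (dq/dp)·(p/q) ⇒ dq/dp = Ed·q/p = (-0.638)·18320/230 = -50.81808…

-50.818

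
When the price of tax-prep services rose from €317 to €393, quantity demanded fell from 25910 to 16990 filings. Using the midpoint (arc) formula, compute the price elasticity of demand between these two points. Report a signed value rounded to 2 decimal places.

%ΔQ = (16990 − 25910) / [(25910 + 16990)/2] = -8920/21450 = -0.415850…
%ΔP = (393 − 317) / [(317 + 393)/2] = 76/355 = 0.214084…
Arc Ed = %ΔQ / %ΔP = (-8920/21450) / (76/355) = -1.9424…

-1.94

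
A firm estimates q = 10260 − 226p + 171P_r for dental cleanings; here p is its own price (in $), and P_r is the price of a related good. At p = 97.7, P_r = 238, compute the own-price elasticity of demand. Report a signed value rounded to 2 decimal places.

-0.76

At the given values, q = 10260 − 226(97.7) + 171(238) = 28877.8.
∂q/∂p = −226.
E = (-226) × (97.7/28877.8) = -0.7646…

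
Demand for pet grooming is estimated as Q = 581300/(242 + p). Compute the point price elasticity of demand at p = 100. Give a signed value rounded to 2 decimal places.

-0.29

dQ/dp = −581300/(242 + p)² = -4.96991. At p = 100, Q = 1699.71.
Ed = (dQ/dp)·(p/Q) = (-4.96991) × (100/1699.71) = -0.2923…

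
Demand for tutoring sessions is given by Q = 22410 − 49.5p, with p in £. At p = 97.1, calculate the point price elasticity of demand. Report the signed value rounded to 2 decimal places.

-0.27

dQ/dp = −49.5. At p = 97.1, Q = 22410 − 49.5(97.1) = 17603.55.
Ed = (dQ/dp)·(p/Q) = −49.5 × (97.1/17603.55) = -0.2730…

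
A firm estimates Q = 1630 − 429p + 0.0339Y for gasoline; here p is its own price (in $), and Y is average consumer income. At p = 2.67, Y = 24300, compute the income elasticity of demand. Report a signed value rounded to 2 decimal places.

At the given values, Q = 1630 − 429(2.67) + 0.0339(24300) = 1308.34.
∂Q/∂Y = 0.0339.
E = (0.0339) × (24300/1308.34) = 0.6296…

0.63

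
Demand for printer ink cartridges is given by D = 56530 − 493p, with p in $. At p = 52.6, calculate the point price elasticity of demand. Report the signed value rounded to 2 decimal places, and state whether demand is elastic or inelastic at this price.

dD/dp = −493. At p = 52.6, D = 56530 − 493(52.6) = 30598.2.
Ed = (dD/dp)·(p/D) = −493 × (52.6/30598.2) = -0.8474…
|Ed| = 0.85 < 1, so demand is inelastic.

-0.85; inelastic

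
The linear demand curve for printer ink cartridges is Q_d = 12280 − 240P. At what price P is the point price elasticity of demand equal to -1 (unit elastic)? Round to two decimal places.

25.58

Ed = −240P/(12280 − 240P). Set this equal to -1:
240P = 1·(12280 − 240P) ⇒ 240P(1 + 1) = 1·12280
P = 1·12280 / (240·2) = 25.5833…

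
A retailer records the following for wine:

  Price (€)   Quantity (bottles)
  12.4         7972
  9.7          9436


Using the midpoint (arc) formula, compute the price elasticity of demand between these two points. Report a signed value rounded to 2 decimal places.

%ΔQ = (9436 − 7972) / [(7972 + 9436)/2] = 1464/8704 = 0.168198…
%ΔP = (9.7 − 12.4) / [(12.4 + 9.7)/2] = -2.7/11.05 = -0.244343…
Arc Ed = %ΔQ / %ΔP = (1464/8704) / (-2.7/11.05) = -0.6883…

-0.69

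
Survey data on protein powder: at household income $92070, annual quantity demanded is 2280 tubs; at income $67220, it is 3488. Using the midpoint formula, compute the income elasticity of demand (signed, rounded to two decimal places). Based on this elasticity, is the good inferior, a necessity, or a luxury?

-1.34; inferior

%ΔQ = (3488 − 2280)/[( 2280 + 3488)/2] = 1208/2884 = 0.418862…
%ΔIncome = (67220 − 92070)/[( 92070 + 67220)/2] = -24850/79645 = -0.312009…
E_income = (1208/2884) / (-24850/79645) = -1.3424…
E_income < 0 ⇒ inferior good.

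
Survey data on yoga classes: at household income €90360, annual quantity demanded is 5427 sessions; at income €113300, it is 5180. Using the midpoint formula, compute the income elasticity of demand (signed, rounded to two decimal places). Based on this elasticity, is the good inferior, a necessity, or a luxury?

-0.21; inferior

%ΔQ = (5180 − 5427)/[( 5427 + 5180)/2] = -247/5303.5 = -0.046573…
%ΔIncome = (113300 − 90360)/[( 90360 + 113300)/2] = 22940/101830 = 0.225277…
E_income = (-247/5303.5) / (22940/101830) = -0.2067…
E_income < 0 ⇒ inferior good.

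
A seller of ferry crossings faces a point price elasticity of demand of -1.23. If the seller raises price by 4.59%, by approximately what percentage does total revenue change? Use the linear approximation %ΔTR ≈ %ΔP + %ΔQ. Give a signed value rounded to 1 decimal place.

-1.1%

%ΔQ ≈ Ed × %ΔP = (-1.23) × (+4.59%) = -5.6457%
%ΔTR ≈ %ΔP + %ΔQ = (+4.59%) + (-5.6457%) = -1.0557%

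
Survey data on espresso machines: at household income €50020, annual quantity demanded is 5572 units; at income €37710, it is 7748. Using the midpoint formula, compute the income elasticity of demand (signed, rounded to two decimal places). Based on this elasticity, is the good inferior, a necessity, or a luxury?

%ΔQ = (7748 − 5572)/[( 5572 + 7748)/2] = 2176/6660 = 0.326726…
%ΔIncome = (37710 − 50020)/[( 50020 + 37710)/2] = -12310/43865 = -0.280633…
E_income = (2176/6660) / (-12310/43865) = -1.1642…
E_income < 0 ⇒ inferior good.

-1.16; inferior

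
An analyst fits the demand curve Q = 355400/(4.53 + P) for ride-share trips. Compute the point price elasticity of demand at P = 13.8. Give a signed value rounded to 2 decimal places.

-0.75

dQ/dP = −355400/(4.53 + P)² = -1057.77. At P = 13.8, Q = 19389.
Ed = (dQ/dP)·(P/Q) = (-1057.77) × (13.8/19389) = -0.7528…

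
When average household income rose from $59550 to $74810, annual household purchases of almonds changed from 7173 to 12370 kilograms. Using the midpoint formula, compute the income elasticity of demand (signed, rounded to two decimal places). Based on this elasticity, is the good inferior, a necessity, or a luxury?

2.34; luxury

%ΔQ = (12370 − 7173)/[( 7173 + 12370)/2] = 5197/9771.5 = 0.531852…
%ΔIncome = (74810 − 59550)/[( 59550 + 74810)/2] = 15260/67180 = 0.227150…
E_income = (5197/9771.5) / (15260/67180) = 2.3414…
E_income > 1 ⇒ normal good, luxury.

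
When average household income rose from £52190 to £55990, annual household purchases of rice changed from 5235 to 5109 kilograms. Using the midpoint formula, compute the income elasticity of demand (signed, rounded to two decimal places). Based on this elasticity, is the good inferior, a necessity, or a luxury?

%ΔQ = (5109 − 5235)/[( 5235 + 5109)/2] = -126/5172 = -0.024361…
%ΔIncome = (55990 − 52190)/[( 52190 + 55990)/2] = 3800/54090 = 0.070253…
E_income = (-126/5172) / (3800/54090) = -0.3467…
E_income < 0 ⇒ inferior good.

-0.35; inferior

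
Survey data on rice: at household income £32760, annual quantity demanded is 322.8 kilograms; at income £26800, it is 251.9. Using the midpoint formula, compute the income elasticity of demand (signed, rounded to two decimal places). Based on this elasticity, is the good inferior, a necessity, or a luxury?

1.23; luxury

%ΔQ = (251.9 − 322.8)/[( 322.8 + 251.9)/2] = -70.9/287.35 = -0.246737…
%ΔIncome = (26800 − 32760)/[( 32760 + 26800)/2] = -5960/29780 = -0.200134…
E_income = (-70.9/287.35) / (-5960/29780) = 1.2328…
E_income > 1 ⇒ normal good, luxury.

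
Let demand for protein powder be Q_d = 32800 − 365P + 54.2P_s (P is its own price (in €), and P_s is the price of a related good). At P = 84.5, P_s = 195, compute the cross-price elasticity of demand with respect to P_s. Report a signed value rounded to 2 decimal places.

At the given values, Q_d = 32800 − 365(84.5) + 54.2(195) = 12526.5.
∂Q_d/∂P_s = 54.2.
E = (54.2) × (195/12526.5) = 0.8437…

0.84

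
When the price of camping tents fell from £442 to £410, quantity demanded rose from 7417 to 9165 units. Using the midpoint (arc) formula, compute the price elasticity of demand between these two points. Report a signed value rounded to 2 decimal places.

-2.81

%ΔQ = (9165 − 7417) / [(7417 + 9165)/2] = 1748/8291 = 0.210831…
%ΔP = (410 − 442) / [(442 + 410)/2] = -32/426 = -0.075117…
Arc Ed = %ΔQ / %ΔP = (1748/8291) / (-32/426) = -2.8066…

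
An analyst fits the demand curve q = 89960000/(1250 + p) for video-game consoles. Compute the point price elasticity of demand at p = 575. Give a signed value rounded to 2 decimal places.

-0.32

dq/dp = −89960000/(1250 + p)² = -27.0099. At p = 575, q = 49293.2.
Ed = (dq/dp)·(p/q) = (-27.0099) × (575/49293.2) = -0.3150…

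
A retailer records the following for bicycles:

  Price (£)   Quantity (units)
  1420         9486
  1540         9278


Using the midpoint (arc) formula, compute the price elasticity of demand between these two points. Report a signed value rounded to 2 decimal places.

%ΔQ = (9278 − 9486) / [(9486 + 9278)/2] = -208/9382 = -0.022170…
%ΔP = (1540 − 1420) / [(1420 + 1540)/2] = 120/1480 = 0.081081…
Arc Ed = %ΔQ / %ΔP = (-208/9382) / (120/1480) = -0.2734…

-0.27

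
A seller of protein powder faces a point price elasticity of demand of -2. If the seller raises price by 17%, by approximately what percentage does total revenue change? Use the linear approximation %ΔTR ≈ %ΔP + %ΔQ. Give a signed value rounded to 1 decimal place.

-17.0%

%ΔQ ≈ Ed × %ΔP = (-2) × (+17%) = -34.0000%
%ΔTR ≈ %ΔP + %ΔQ = (+17%) + (-34.0000%) = -17.0000%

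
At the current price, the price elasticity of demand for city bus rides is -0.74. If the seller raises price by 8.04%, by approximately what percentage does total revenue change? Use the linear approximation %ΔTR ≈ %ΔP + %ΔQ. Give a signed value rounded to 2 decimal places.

+2.09%

%ΔQ ≈ Ed × %ΔP = (-0.74) × (+8.04%) = -5.9496%
%ΔTR ≈ %ΔP + %ΔQ = (+8.04%) + (-5.9496%) = +2.0904%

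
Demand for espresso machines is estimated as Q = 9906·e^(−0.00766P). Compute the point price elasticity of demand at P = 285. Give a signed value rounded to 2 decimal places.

dQ/dP = −0.00766·Q = -8.55104. At P = 285, Q = 1116.32.
Ed = (dQ/dP)·(P/Q) = (-8.55104) × (285/1116.32) = -2.1831

-2.18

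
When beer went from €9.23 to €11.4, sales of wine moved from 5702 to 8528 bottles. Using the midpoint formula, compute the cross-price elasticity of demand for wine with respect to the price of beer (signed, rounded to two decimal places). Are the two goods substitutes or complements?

%ΔQ_{wine} = (8528 − 5702)/avg = 2826/7115 = 0.397189…
%ΔP_{beer} = (11.4 − 9.23)/avg = 2.17/10.315 = 0.210373…
E_cross = (2826/7115) / (2.17/10.315) = 1.8880…
E_cross > 0 ⇒ the goods are substitutes.

1.89; substitutes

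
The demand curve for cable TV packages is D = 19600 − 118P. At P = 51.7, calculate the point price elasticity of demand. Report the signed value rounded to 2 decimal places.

dD/dP = −118. At P = 51.7, D = 19600 − 118(51.7) = 13499.4.
Ed = (dD/dP)·(P/D) = −118 × (51.7/13499.4) = -0.4519…

-0.45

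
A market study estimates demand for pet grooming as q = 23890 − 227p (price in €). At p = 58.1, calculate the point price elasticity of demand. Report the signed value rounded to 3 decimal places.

dq/dp = −227. At p = 58.1, q = 23890 − 227(58.1) = 10701.3.
Ed = (dq/dp)·(p/q) = −227 × (58.1/10701.3) = -1.23243…

-1.232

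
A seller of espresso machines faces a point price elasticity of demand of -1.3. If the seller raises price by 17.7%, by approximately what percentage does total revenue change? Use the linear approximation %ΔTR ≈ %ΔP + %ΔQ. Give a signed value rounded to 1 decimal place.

%ΔQ ≈ Ed × %ΔP = (-1.3) × (+17.7%) = -23.0100%
%ΔTR ≈ %ΔP + %ΔQ = (+17.7%) + (-23.0100%) = -5.3100%

-5.3%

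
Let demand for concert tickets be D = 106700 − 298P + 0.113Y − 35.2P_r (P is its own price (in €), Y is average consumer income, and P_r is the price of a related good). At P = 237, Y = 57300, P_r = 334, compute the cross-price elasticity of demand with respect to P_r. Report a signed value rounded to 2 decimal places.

At the given values, D = 106700 − 298(237) + 0.113(57300) − 35.2(334) = 30792.1.
∂D/∂P_r = -35.2.
E = (-35.2) × (334/30792.1) = -0.3818…

-0.38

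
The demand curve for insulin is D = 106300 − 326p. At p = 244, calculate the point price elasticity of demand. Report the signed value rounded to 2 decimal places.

dD/dp = −326. At p = 244, D = 106300 − 326(244) = 26756.
Ed = (dD/dp)·(p/D) = −326 × (244/26756) = -2.9729…

-2.97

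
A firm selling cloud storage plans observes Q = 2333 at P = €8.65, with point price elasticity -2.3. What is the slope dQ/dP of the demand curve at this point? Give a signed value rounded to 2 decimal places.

Ed = (dQ/dP)·(P/Q) ⇒ dQ/dP = Ed·Q/P = (-2.3)·2333/8.65 = -620.3352…

-620.34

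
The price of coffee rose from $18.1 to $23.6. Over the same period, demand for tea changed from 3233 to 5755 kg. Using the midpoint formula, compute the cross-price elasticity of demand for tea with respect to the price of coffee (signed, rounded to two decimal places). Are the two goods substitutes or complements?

2.13; substitutes

%ΔQ_{tea} = (5755 − 3233)/avg = 2522/4494 = 0.561192…
%ΔP_{coffee} = (23.6 − 18.1)/avg = 5.5/20.85 = 0.263788…
E_cross = (2522/4494) / (5.5/20.85) = 2.1274…
E_cross > 0 ⇒ the goods are substitutes.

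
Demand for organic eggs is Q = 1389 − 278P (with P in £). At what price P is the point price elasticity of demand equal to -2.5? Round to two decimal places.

Ed = −278P/(1389 − 278P). Set this equal to -2.5:
278P = 2.5·(1389 − 278P) ⇒ 278P(1 + 2.5) = 2.5·1389
P = 2.5·1389 / (278·3.5) = 3.5688…

3.57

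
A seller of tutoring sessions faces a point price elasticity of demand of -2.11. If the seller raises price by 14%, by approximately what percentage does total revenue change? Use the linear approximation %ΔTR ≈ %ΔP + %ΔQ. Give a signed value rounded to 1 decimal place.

%ΔQ ≈ Ed × %ΔP = (-2.11) × (+14%) = -29.5400%
%ΔTR ≈ %ΔP + %ΔQ = (+14%) + (-29.5400%) = -15.5400%

-15.5%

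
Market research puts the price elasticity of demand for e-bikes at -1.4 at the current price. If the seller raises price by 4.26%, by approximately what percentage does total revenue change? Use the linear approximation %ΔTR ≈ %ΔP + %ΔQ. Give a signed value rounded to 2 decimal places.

%ΔQ ≈ Ed × %ΔP = (-1.4) × (+4.26%) = -5.9640%
%ΔTR ≈ %ΔP + %ΔQ = (+4.26%) + (-5.9640%) = -1.7040%

-1.70%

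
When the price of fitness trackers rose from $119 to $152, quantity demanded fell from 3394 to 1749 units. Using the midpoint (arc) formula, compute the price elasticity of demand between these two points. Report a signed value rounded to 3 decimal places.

-2.627

%ΔQ = (1749 − 3394) / [(3394 + 1749)/2] = -1645/2571.5 = -0.639704…
%ΔP = (152 − 119) / [(119 + 152)/2] = 33/135.5 = 0.243542…
Arc Ed = %ΔQ / %ΔP = (-1645/2571.5) / (33/135.5) = -2.62666…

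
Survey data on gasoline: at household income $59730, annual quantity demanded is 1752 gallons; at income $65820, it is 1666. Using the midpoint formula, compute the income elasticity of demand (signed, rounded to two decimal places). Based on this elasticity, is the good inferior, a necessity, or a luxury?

-0.52; inferior

%ΔQ = (1666 − 1752)/[( 1752 + 1666)/2] = -86/1709 = -0.050321…
%ΔIncome = (65820 − 59730)/[( 59730 + 65820)/2] = 6090/62775 = 0.097013…
E_income = (-86/1709) / (6090/62775) = -0.5187…
E_income < 0 ⇒ inferior good.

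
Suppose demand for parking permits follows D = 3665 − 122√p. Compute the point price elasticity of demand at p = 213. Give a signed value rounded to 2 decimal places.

dD/dp = −122/(2√p) = -4.17965. At p = 213, D = 1884.47.
Ed = (dD/dp)·(p/D) = (-4.17965) × (213/1884.47) = -0.4724…

-0.47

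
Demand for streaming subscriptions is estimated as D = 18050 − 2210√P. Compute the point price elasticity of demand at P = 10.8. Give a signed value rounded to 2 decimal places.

dD/dP = −2210/(2√P) = -336.241. At P = 10.8, D = 10787.2.
Ed = (dD/dP)·(P/D) = (-336.241) × (10.8/10787.2) = -0.3366…

-0.34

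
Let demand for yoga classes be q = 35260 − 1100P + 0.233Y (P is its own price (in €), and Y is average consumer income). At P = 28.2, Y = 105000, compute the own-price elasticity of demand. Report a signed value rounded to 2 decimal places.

-1.08

At the given values, q = 35260 − 1100(28.2) + 0.233(105000) = 28705.
∂q/∂P = −1100.
E = (-1100) × (28.2/28705) = -1.0806…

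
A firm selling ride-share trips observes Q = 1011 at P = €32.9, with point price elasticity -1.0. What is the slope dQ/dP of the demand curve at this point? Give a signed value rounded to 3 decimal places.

-30.729

Ed = (dQ/dP)·(P/Q) ⇒ dQ/dP = Ed·Q/P = (-1.0)·1011/32.9 = -30.72948…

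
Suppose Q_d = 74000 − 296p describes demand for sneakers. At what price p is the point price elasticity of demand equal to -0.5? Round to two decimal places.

83.33

Ed = −296p/(74000 − 296p). Set this equal to -0.5:
296p = 0.5·(74000 − 296p) ⇒ 296p(1 + 0.5) = 0.5·74000
p = 0.5·74000 / (296·1.5) = 83.3333…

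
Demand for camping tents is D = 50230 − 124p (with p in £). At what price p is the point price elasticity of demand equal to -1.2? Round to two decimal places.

220.95

Ed = −124p/(50230 − 124p). Set this equal to -1.2:
124p = 1.2·(50230 − 124p) ⇒ 124p(1 + 1.2) = 1.2·50230
p = 1.2·50230 / (124·2.2) = 220.9530…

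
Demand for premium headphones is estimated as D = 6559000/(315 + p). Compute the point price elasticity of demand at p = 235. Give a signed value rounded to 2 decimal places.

-0.43

dD/dp = −6559000/(315 + p)² = -21.6826. At p = 235, D = 11925.5.
Ed = (dD/dp)·(p/D) = (-21.6826) × (235/11925.5) = -0.4272…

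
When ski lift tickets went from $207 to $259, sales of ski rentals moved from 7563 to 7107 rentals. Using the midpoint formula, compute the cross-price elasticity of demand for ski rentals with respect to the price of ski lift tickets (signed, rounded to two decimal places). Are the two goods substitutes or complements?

%ΔQ_{ski rentals} = (7107 − 7563)/avg = -456/7335 = -0.062167…
%ΔP_{ski lift tickets} = (259 − 207)/avg = 52/233 = 0.223175…
E_cross = (-456/7335) / (52/233) = -0.2785…
E_cross < 0 ⇒ the goods are complements.

-0.28; complements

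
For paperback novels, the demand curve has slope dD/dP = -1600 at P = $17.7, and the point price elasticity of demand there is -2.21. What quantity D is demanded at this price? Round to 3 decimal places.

Ed = (dD/dP)·(P/D) ⇒ D = (dD/dP)·P/Ed = (-1600)·17.7/(-2.21) = 12814.47963…

12814.480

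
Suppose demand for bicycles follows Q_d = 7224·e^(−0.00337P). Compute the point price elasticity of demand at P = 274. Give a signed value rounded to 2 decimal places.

-0.92

dQ_d/dP = −0.00337·Q_d = -9.66916. At P = 274, Q_d = 2869.19.
Ed = (dQ_d/dP)·(P/Q_d) = (-9.66916) × (274/2869.19) = -0.9233…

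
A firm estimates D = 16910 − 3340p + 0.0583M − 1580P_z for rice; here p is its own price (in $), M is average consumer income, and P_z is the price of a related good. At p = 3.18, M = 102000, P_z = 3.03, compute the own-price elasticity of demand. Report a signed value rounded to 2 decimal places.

At the given values, D = 16910 − 3340(3.18) + 0.0583(102000) − 1580(3.03) = 7448.
∂D/∂p = −3340.
E = (-3340) × (3.18/7448) = -1.4260…

-1.43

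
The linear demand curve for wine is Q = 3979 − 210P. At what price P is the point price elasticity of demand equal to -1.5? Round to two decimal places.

Ed = −210P/(3979 − 210P). Set this equal to -1.5:
210P = 1.5·(3979 − 210P) ⇒ 210P(1 + 1.5) = 1.5·3979
P = 1.5·3979 / (210·2.5) = 11.3685…

11.37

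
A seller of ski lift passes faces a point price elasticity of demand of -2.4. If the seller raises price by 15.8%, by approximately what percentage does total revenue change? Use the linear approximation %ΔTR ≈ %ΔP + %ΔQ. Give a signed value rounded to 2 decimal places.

%ΔQ ≈ Ed × %ΔP = (-2.4) × (+15.8%) = -37.9200%
%ΔTR ≈ %ΔP + %ΔQ = (+15.8%) + (-37.9200%) = -22.1200%

-22.12%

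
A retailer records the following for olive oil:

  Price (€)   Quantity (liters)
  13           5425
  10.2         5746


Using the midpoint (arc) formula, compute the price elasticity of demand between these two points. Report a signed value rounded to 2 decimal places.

%ΔQ = (5746 − 5425) / [(5425 + 5746)/2] = 321/5585.5 = 0.057470…
%ΔP = (10.2 − 13) / [(13 + 10.2)/2] = -2.8/11.6 = -0.241379…
Arc Ed = %ΔQ / %ΔP = (321/5585.5) / (-2.8/11.6) = -0.2380…

-0.24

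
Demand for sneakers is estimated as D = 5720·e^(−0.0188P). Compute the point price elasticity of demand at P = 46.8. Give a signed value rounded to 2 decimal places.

dD/dP = −0.0188·D = -44.6112. At P = 46.8, D = 2372.94.
Ed = (dD/dP)·(P/D) = (-44.6112) × (46.8/2372.94) = -0.8798…

-0.88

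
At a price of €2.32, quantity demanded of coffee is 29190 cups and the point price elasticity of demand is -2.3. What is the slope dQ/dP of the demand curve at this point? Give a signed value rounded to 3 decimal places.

-28938.362

Ed = (dQ/dP)·(P/Q) ⇒ dQ/dP = Ed·Q/P = (-2.3)·29190/2.32 = -28938.36206…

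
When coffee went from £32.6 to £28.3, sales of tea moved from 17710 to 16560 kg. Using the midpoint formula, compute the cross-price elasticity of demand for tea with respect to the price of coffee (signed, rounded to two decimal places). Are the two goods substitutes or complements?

%ΔQ_{tea} = (16560 − 17710)/avg = -1150/17135 = -0.067114…
%ΔP_{coffee} = (28.3 − 32.6)/avg = -4.3/30.45 = -0.141215…
E_cross = (-1150/17135) / (-4.3/30.45) = 0.4752…
E_cross > 0 ⇒ the goods are substitutes.

0.48; substitutes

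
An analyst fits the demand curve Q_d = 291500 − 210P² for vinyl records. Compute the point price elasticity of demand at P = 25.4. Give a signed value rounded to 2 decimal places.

dQ_d/dP = −2·210·P = -10668. At P = 25.4, Q_d = 156016.4.
Ed = (dQ_d/dP)·(P/Q_d) = (-10668) × (25.4/156016.4) = -1.7367…

-1.74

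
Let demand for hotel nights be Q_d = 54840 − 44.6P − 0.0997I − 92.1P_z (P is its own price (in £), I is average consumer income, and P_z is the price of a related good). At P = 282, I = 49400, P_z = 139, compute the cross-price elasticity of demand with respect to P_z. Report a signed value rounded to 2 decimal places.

-0.52

At the given values, Q_d = 54840 − 44.6(282) − 0.0997(49400) − 92.1(139) = 24535.72.
∂Q_d/∂P_z = -92.1.
E = (-92.1) × (139/24535.72) = -0.5217…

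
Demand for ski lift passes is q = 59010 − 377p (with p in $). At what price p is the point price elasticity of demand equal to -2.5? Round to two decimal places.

111.80

Ed = −377p/(59010 − 377p). Set this equal to -2.5:
377p = 2.5·(59010 − 377p) ⇒ 377p(1 + 2.5) = 2.5·59010
p = 2.5·59010 / (377·3.5) = 111.8037…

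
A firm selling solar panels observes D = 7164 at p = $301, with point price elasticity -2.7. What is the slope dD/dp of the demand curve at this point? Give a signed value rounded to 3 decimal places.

-64.262

Ed = (dD/dp)·(p/D) ⇒ dD/dp = Ed·D/p = (-2.7)·7164/301 = -64.26179…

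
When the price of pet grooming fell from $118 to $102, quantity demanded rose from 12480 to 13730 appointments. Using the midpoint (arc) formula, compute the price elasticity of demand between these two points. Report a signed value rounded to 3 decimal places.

-0.656

%ΔQ = (13730 − 12480) / [(12480 + 13730)/2] = 1250/13105 = 0.095383…
%ΔP = (102 − 118) / [(118 + 102)/2] = -16/110 = -0.145454…
Arc Ed = %ΔQ / %ΔP = (1250/13105) / (-16/110) = -0.65576…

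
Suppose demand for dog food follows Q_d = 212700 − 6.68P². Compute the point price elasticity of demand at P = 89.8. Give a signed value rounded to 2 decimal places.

-0.68

dQ_d/dP = −2·6.68·P = -1199.728. At P = 89.8, Q_d = 158832.2128.
Ed = (dQ_d/dP)·(P/Q_d) = (-1199.728) × (89.8/158832.2128) = -0.6782…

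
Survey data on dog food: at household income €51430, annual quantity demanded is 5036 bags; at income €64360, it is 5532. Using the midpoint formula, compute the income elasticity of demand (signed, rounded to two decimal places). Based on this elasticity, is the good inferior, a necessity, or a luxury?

%ΔQ = (5532 − 5036)/[( 5036 + 5532)/2] = 496/5284 = 0.093868…
%ΔIncome = (64360 − 51430)/[( 51430 + 64360)/2] = 12930/57895 = 0.223335…
E_income = (496/5284) / (12930/57895) = 0.4203…
0 < E_income < 1 ⇒ normal good, necessity.

0.42; necessity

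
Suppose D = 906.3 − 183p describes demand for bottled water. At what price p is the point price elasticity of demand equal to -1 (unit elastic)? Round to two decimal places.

Ed = −183p/(906.3 − 183p). Set this equal to -1:
183p = 1·(906.3 − 183p) ⇒ 183p(1 + 1) = 1·906.3
p = 1·906.3 / (183·2) = 2.4762…

2.48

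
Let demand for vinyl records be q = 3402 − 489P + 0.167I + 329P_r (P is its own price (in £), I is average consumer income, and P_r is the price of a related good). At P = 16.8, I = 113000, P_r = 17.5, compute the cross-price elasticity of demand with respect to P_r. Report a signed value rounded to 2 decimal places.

0.29

At the given values, q = 3402 − 489(16.8) + 0.167(113000) + 329(17.5) = 19815.3.
∂q/∂P_r = 329.
E = (329) × (17.5/19815.3) = 0.2905…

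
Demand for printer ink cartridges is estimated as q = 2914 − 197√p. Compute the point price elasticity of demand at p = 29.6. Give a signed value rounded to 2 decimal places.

dq/dp = −197/(2√p) = -18.1047. At p = 29.6, q = 1842.2.
Ed = (dq/dp)·(p/q) = (-18.1047) × (29.6/1842.2) = -0.2909…

-0.29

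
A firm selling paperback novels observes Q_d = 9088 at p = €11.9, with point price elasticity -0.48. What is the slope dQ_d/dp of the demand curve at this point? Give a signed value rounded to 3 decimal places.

Ed = (dQ_d/dp)·(p/Q_d) ⇒ dQ_d/dp = Ed·Q_d/p = (-0.48)·9088/11.9 = -366.57478…

-366.575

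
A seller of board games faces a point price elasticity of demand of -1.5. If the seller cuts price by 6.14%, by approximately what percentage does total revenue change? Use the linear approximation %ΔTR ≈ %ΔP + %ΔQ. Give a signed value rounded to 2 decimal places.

%ΔQ ≈ Ed × %ΔP = (-1.5) × (-6.14%) = +9.2100%
%ΔTR ≈ %ΔP + %ΔQ = (-6.14%) + (+9.2100%) = +3.0700%

+3.07%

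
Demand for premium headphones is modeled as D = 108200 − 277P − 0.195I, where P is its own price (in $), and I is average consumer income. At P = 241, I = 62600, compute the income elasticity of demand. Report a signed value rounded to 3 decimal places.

At the given values, D = 108200 − 277(241) − 0.195(62600) = 29236.
∂D/∂I = -0.195.
E = (-0.195) × (62600/29236) = -0.41753…

-0.418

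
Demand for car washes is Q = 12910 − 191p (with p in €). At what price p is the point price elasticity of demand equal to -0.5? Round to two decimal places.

Ed = −191p/(12910 − 191p). Set this equal to -0.5:
191p = 0.5·(12910 − 191p) ⇒ 191p(1 + 0.5) = 0.5·12910
p = 0.5·12910 / (191·1.5) = 22.5305…

22.53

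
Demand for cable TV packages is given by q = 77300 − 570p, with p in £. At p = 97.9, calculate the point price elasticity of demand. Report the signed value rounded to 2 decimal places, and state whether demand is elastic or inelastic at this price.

dq/dp = −570. At p = 97.9, q = 77300 − 570(97.9) = 21497.
Ed = (dq/dp)·(p/q) = −570 × (97.9/21497) = -2.5958…
|Ed| = 2.60 > 1, so demand is elastic.

-2.60; elastic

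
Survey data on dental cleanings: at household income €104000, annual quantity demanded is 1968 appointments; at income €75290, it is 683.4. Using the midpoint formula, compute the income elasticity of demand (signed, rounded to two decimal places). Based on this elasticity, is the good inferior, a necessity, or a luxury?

%ΔQ = (683.4 − 1968)/[( 1968 + 683.4)/2] = -1284.6/1325.7 = -0.968997…
%ΔIncome = (75290 − 104000)/[( 104000 + 75290)/2] = -28710/89645 = -0.320263…
E_income = (-1284.6/1325.7) / (-28710/89645) = 3.0256…
E_income > 1 ⇒ normal good, luxury.

3.03; luxury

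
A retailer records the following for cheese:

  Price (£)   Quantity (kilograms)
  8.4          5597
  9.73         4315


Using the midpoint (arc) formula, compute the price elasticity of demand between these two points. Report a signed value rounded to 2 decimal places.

-1.76

%ΔQ = (4315 − 5597) / [(5597 + 4315)/2] = -1282/4956 = -0.258676…
%ΔP = (9.73 − 8.4) / [(8.4 + 9.73)/2] = 1.33/9.065 = 0.146718…
Arc Ed = %ΔQ / %ΔP = (-1282/4956) / (1.33/9.065) = -1.7630…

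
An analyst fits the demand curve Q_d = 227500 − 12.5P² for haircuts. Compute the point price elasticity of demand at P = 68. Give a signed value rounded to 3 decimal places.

dQ_d/dP = −2·12.5·P = -1700. At P = 68, Q_d = 169700.
Ed = (dQ_d/dP)·(P/Q_d) = (-1700) × (68/169700) = -0.68120…

-0.681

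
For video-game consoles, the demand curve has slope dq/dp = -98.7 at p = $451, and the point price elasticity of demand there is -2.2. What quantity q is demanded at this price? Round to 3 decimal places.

Ed = (dq/dp)·(p/q) ⇒ q = (dq/dp)·p/Ed = (-98.7)·451/(-2.2) = 20233.5

20233.500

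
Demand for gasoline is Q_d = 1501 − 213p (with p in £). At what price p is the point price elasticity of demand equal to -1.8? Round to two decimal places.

Ed = −213p/(1501 − 213p). Set this equal to -1.8:
213p = 1.8·(1501 − 213p) ⇒ 213p(1 + 1.8) = 1.8·1501
p = 1.8·1501 / (213·2.8) = 4.5301…

4.53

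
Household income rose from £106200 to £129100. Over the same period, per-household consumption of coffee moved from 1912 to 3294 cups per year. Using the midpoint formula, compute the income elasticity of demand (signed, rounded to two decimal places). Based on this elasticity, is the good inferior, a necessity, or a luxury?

2.73; luxury

%ΔQ = (3294 − 1912)/[( 1912 + 3294)/2] = 1382/2603 = 0.530925…
%ΔIncome = (129100 − 106200)/[( 106200 + 129100)/2] = 22900/117650 = 0.194645…
E_income = (1382/2603) / (22900/117650) = 2.7276…
E_income > 1 ⇒ normal good, luxury.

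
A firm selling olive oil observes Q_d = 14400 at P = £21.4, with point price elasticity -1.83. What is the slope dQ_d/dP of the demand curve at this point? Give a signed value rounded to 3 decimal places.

Ed = (dQ_d/dP)·(P/Q_d) ⇒ dQ_d/dP = Ed·Q_d/P = (-1.83)·14400/21.4 = -1231.40186…

-1231.402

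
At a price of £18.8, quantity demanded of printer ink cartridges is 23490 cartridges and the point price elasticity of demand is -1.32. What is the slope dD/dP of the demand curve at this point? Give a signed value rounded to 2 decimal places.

Ed = (dD/dP)·(P/D) ⇒ dD/dP = Ed·D/P = (-1.32)·23490/18.8 = -1649.2978…

-1649.30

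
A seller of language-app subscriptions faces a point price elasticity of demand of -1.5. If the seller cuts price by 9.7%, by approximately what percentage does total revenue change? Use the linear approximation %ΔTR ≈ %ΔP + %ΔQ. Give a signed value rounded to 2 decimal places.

%ΔQ ≈ Ed × %ΔP = (-1.5) × (-9.7%) = +14.5500%
%ΔTR ≈ %ΔP + %ΔQ = (-9.7%) + (+14.5500%) = +4.8500%

+4.85%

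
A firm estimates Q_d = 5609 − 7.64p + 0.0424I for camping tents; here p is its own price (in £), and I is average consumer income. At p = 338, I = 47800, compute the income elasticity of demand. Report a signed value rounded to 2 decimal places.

0.40

At the given values, Q_d = 5609 − 7.64(338) + 0.0424(47800) = 5053.4.
∂Q_d/∂I = 0.0424.
E = (0.0424) × (47800/5053.4) = 0.4010…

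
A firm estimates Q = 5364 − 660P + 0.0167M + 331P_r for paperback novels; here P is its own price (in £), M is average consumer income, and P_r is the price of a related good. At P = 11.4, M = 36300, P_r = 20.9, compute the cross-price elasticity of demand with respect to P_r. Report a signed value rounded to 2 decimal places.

At the given values, Q = 5364 − 660(11.4) + 0.0167(36300) + 331(20.9) = 5364.11.
∂Q/∂P_r = 331.
E = (331) × (20.9/5364.11) = 1.2896…

1.29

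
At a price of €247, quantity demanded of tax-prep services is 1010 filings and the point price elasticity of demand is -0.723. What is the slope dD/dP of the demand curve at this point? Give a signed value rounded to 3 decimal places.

-2.956

Ed = (dD/dP)·(P/D) ⇒ dD/dP = Ed·D/P = (-0.723)·1010/247 = -2.95639…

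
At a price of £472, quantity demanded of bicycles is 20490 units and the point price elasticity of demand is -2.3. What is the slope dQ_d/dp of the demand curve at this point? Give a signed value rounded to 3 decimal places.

Ed = (dQ_d/dp)·(p/Q_d) ⇒ dQ_d/dp = Ed·Q_d/p = (-2.3)·20490/472 = -99.84533…

-99.845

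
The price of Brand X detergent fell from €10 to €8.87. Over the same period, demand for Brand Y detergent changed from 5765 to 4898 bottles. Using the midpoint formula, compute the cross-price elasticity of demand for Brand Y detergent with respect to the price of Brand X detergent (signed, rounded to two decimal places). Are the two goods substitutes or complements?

%ΔQ_{Brand Y detergent} = (4898 − 5765)/avg = -867/5331.5 = -0.162618…
%ΔP_{Brand X detergent} = (8.87 − 10)/avg = -1.13/9.435 = -0.119766…
E_cross = (-867/5331.5) / (-1.13/9.435) = 1.3577…
E_cross > 0 ⇒ the goods are substitutes.

1.36; substitutes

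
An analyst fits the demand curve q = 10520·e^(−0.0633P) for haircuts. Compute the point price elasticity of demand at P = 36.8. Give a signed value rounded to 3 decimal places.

-2.329

dq/dP = −0.0633·q = -64.8271. At P = 36.8, q = 1024.12.
Ed = (dq/dP)·(P/q) = (-64.8271) × (36.8/1024.12) = -2.32944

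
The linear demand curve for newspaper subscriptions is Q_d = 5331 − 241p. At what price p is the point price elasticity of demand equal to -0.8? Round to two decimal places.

Ed = −241p/(5331 − 241p). Set this equal to -0.8:
241p = 0.8·(5331 − 241p) ⇒ 241p(1 + 0.8) = 0.8·5331
p = 0.8·5331 / (241·1.8) = 9.8312…

9.83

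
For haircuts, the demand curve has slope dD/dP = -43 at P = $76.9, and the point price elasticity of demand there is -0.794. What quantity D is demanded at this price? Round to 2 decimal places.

Ed = (dD/dP)·(P/D) ⇒ D = (dD/dP)·P/Ed = (-43)·76.9/(-0.794) = 4164.6095…

4164.61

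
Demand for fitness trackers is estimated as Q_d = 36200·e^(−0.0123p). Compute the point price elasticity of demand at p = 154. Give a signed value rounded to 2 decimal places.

dQ_d/dp = −0.0123·Q_d = -66.9843. At p = 154, Q_d = 5445.88.
Ed = (dQ_d/dp)·(p/Q_d) = (-66.9843) × (154/5445.88) = -1.8942

-1.89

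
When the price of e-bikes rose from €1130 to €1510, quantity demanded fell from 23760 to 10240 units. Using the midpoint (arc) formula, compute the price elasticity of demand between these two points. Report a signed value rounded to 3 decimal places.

%ΔQ = (10240 − 23760) / [(23760 + 10240)/2] = -13520/17000 = -0.795294…
%ΔP = (1510 − 1130) / [(1130 + 1510)/2] = 380/1320 = 0.287878…
Arc Ed = %ΔQ / %ΔP = (-13520/17000) / (380/1320) = -2.76260…

-2.763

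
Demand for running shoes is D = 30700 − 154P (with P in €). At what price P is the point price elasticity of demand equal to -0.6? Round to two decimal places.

74.76

Ed = −154P/(30700 − 154P). Set this equal to -0.6:
154P = 0.6·(30700 − 154P) ⇒ 154P(1 + 0.6) = 0.6·30700
P = 0.6·30700 / (154·1.6) = 74.7564…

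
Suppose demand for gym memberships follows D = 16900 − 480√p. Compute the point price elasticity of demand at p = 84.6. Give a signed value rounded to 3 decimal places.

dD/dp = −480/(2√p) = -26.0931. At p = 84.6, D = 12485.
Ed = (dD/dp)·(p/D) = (-26.0931) × (84.6/12485) = -0.17680…

-0.177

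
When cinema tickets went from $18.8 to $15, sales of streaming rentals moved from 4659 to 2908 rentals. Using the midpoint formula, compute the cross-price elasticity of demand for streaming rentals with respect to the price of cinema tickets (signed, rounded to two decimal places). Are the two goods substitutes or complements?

%ΔQ_{streaming rentals} = (2908 − 4659)/avg = -1751/3783.5 = -0.462798…
%ΔP_{cinema tickets} = (15 − 18.8)/avg = -3.8/16.9 = -0.224852…
E_cross = (-1751/3783.5) / (-3.8/16.9) = 2.0582…
E_cross > 0 ⇒ the goods are substitutes.

2.06; substitutes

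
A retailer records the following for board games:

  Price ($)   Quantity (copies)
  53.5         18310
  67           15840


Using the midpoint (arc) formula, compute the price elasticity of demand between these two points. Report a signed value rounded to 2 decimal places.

%ΔQ = (15840 − 18310) / [(18310 + 15840)/2] = -2470/17075 = -0.144655…
%ΔP = (67 − 53.5) / [(53.5 + 67)/2] = 13.5/60.25 = 0.224066…
Arc Ed = %ΔQ / %ΔP = (-2470/17075) / (13.5/60.25) = -0.6455…

-0.65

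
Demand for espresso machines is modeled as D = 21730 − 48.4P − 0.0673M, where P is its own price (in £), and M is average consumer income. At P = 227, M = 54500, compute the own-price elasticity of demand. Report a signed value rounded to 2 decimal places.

-1.55

At the given values, D = 21730 − 48.4(227) − 0.0673(54500) = 7075.35.
∂D/∂P = −48.4.
E = (-48.4) × (227/7075.35) = -1.5528…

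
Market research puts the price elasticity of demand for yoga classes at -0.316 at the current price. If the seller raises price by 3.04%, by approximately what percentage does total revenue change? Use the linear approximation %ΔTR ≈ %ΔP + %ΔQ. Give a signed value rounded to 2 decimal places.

%ΔQ ≈ Ed × %ΔP = (-0.316) × (+3.04%) = -0.9606%
%ΔTR ≈ %ΔP + %ΔQ = (+3.04%) + (-0.9606%) = +2.0794%

+2.08%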